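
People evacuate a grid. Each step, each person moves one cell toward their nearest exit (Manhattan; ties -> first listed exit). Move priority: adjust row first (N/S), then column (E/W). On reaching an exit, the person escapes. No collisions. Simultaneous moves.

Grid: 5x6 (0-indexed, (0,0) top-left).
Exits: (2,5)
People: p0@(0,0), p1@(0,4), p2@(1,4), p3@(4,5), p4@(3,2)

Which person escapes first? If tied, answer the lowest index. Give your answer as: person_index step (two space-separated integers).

Step 1: p0:(0,0)->(1,0) | p1:(0,4)->(1,4) | p2:(1,4)->(2,4) | p3:(4,5)->(3,5) | p4:(3,2)->(2,2)
Step 2: p0:(1,0)->(2,0) | p1:(1,4)->(2,4) | p2:(2,4)->(2,5)->EXIT | p3:(3,5)->(2,5)->EXIT | p4:(2,2)->(2,3)
Step 3: p0:(2,0)->(2,1) | p1:(2,4)->(2,5)->EXIT | p2:escaped | p3:escaped | p4:(2,3)->(2,4)
Step 4: p0:(2,1)->(2,2) | p1:escaped | p2:escaped | p3:escaped | p4:(2,4)->(2,5)->EXIT
Step 5: p0:(2,2)->(2,3) | p1:escaped | p2:escaped | p3:escaped | p4:escaped
Step 6: p0:(2,3)->(2,4) | p1:escaped | p2:escaped | p3:escaped | p4:escaped
Step 7: p0:(2,4)->(2,5)->EXIT | p1:escaped | p2:escaped | p3:escaped | p4:escaped
Exit steps: [7, 3, 2, 2, 4]
First to escape: p2 at step 2

Answer: 2 2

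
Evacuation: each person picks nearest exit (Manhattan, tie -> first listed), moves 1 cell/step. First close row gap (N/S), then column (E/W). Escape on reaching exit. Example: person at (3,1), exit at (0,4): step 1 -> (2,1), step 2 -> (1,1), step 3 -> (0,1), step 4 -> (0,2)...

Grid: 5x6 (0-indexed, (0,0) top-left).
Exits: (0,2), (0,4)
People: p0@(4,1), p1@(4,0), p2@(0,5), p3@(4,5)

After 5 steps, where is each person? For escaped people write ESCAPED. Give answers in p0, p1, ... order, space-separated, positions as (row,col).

Step 1: p0:(4,1)->(3,1) | p1:(4,0)->(3,0) | p2:(0,5)->(0,4)->EXIT | p3:(4,5)->(3,5)
Step 2: p0:(3,1)->(2,1) | p1:(3,0)->(2,0) | p2:escaped | p3:(3,5)->(2,5)
Step 3: p0:(2,1)->(1,1) | p1:(2,0)->(1,0) | p2:escaped | p3:(2,5)->(1,5)
Step 4: p0:(1,1)->(0,1) | p1:(1,0)->(0,0) | p2:escaped | p3:(1,5)->(0,5)
Step 5: p0:(0,1)->(0,2)->EXIT | p1:(0,0)->(0,1) | p2:escaped | p3:(0,5)->(0,4)->EXIT

ESCAPED (0,1) ESCAPED ESCAPED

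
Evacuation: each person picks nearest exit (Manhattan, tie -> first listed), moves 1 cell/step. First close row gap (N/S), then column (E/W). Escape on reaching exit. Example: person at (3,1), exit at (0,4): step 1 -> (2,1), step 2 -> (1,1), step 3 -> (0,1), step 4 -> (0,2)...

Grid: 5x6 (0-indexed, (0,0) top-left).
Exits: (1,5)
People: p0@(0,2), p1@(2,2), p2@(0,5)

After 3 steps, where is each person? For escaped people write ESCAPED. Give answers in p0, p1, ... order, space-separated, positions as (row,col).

Step 1: p0:(0,2)->(1,2) | p1:(2,2)->(1,2) | p2:(0,5)->(1,5)->EXIT
Step 2: p0:(1,2)->(1,3) | p1:(1,2)->(1,3) | p2:escaped
Step 3: p0:(1,3)->(1,4) | p1:(1,3)->(1,4) | p2:escaped

(1,4) (1,4) ESCAPED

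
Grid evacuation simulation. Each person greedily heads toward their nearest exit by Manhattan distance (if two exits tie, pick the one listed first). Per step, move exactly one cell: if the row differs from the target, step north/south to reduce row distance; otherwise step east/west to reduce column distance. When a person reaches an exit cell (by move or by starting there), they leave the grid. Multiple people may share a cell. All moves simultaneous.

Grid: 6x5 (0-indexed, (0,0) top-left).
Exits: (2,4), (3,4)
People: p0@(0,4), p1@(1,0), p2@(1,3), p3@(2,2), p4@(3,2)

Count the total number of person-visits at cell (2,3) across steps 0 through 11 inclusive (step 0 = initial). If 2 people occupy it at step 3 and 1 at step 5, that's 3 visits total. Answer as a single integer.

Step 0: p0@(0,4) p1@(1,0) p2@(1,3) p3@(2,2) p4@(3,2) -> at (2,3): 0 [-], cum=0
Step 1: p0@(1,4) p1@(2,0) p2@(2,3) p3@(2,3) p4@(3,3) -> at (2,3): 2 [p2,p3], cum=2
Step 2: p0@ESC p1@(2,1) p2@ESC p3@ESC p4@ESC -> at (2,3): 0 [-], cum=2
Step 3: p0@ESC p1@(2,2) p2@ESC p3@ESC p4@ESC -> at (2,3): 0 [-], cum=2
Step 4: p0@ESC p1@(2,3) p2@ESC p3@ESC p4@ESC -> at (2,3): 1 [p1], cum=3
Step 5: p0@ESC p1@ESC p2@ESC p3@ESC p4@ESC -> at (2,3): 0 [-], cum=3
Total visits = 3

Answer: 3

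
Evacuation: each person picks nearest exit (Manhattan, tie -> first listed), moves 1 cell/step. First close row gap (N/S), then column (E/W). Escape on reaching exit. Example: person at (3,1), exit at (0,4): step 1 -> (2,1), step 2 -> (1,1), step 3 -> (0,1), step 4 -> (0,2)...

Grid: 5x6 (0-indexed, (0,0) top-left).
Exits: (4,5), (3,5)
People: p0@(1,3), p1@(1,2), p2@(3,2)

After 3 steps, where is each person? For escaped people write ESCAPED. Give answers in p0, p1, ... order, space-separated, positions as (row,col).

Step 1: p0:(1,3)->(2,3) | p1:(1,2)->(2,2) | p2:(3,2)->(3,3)
Step 2: p0:(2,3)->(3,3) | p1:(2,2)->(3,2) | p2:(3,3)->(3,4)
Step 3: p0:(3,3)->(3,4) | p1:(3,2)->(3,3) | p2:(3,4)->(3,5)->EXIT

(3,4) (3,3) ESCAPED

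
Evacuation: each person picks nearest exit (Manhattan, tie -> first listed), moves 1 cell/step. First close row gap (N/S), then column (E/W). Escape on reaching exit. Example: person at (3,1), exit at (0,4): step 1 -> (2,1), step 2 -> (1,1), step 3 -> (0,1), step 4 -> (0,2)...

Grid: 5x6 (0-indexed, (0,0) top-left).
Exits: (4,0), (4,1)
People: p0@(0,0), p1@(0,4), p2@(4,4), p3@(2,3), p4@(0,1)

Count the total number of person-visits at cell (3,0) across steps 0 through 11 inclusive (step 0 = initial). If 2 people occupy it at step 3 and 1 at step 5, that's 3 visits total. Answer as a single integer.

Step 0: p0@(0,0) p1@(0,4) p2@(4,4) p3@(2,3) p4@(0,1) -> at (3,0): 0 [-], cum=0
Step 1: p0@(1,0) p1@(1,4) p2@(4,3) p3@(3,3) p4@(1,1) -> at (3,0): 0 [-], cum=0
Step 2: p0@(2,0) p1@(2,4) p2@(4,2) p3@(4,3) p4@(2,1) -> at (3,0): 0 [-], cum=0
Step 3: p0@(3,0) p1@(3,4) p2@ESC p3@(4,2) p4@(3,1) -> at (3,0): 1 [p0], cum=1
Step 4: p0@ESC p1@(4,4) p2@ESC p3@ESC p4@ESC -> at (3,0): 0 [-], cum=1
Step 5: p0@ESC p1@(4,3) p2@ESC p3@ESC p4@ESC -> at (3,0): 0 [-], cum=1
Step 6: p0@ESC p1@(4,2) p2@ESC p3@ESC p4@ESC -> at (3,0): 0 [-], cum=1
Step 7: p0@ESC p1@ESC p2@ESC p3@ESC p4@ESC -> at (3,0): 0 [-], cum=1
Total visits = 1

Answer: 1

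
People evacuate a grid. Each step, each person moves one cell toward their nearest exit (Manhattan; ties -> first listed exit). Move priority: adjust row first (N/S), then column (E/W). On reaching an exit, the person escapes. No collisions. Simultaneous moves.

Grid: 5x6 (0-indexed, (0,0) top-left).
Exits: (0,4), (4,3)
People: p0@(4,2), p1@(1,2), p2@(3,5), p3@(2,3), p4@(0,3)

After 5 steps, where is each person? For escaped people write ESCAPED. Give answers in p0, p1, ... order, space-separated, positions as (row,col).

Step 1: p0:(4,2)->(4,3)->EXIT | p1:(1,2)->(0,2) | p2:(3,5)->(4,5) | p3:(2,3)->(3,3) | p4:(0,3)->(0,4)->EXIT
Step 2: p0:escaped | p1:(0,2)->(0,3) | p2:(4,5)->(4,4) | p3:(3,3)->(4,3)->EXIT | p4:escaped
Step 3: p0:escaped | p1:(0,3)->(0,4)->EXIT | p2:(4,4)->(4,3)->EXIT | p3:escaped | p4:escaped

ESCAPED ESCAPED ESCAPED ESCAPED ESCAPED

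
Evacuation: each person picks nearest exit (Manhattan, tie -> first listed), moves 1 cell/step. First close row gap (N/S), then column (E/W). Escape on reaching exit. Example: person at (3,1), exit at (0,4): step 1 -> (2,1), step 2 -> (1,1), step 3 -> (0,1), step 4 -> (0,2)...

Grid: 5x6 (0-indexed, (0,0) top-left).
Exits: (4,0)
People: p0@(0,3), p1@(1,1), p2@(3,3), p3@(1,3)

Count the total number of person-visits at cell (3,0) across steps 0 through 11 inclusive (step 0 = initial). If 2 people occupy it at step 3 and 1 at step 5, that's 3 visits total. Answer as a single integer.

Step 0: p0@(0,3) p1@(1,1) p2@(3,3) p3@(1,3) -> at (3,0): 0 [-], cum=0
Step 1: p0@(1,3) p1@(2,1) p2@(4,3) p3@(2,3) -> at (3,0): 0 [-], cum=0
Step 2: p0@(2,3) p1@(3,1) p2@(4,2) p3@(3,3) -> at (3,0): 0 [-], cum=0
Step 3: p0@(3,3) p1@(4,1) p2@(4,1) p3@(4,3) -> at (3,0): 0 [-], cum=0
Step 4: p0@(4,3) p1@ESC p2@ESC p3@(4,2) -> at (3,0): 0 [-], cum=0
Step 5: p0@(4,2) p1@ESC p2@ESC p3@(4,1) -> at (3,0): 0 [-], cum=0
Step 6: p0@(4,1) p1@ESC p2@ESC p3@ESC -> at (3,0): 0 [-], cum=0
Step 7: p0@ESC p1@ESC p2@ESC p3@ESC -> at (3,0): 0 [-], cum=0
Total visits = 0

Answer: 0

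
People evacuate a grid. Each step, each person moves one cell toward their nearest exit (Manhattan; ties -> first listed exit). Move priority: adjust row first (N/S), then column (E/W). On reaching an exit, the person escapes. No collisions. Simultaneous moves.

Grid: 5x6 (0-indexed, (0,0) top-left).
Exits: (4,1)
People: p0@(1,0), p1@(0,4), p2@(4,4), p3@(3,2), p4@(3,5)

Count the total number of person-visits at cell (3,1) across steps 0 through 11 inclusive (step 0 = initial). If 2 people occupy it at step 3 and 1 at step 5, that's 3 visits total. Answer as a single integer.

Step 0: p0@(1,0) p1@(0,4) p2@(4,4) p3@(3,2) p4@(3,5) -> at (3,1): 0 [-], cum=0
Step 1: p0@(2,0) p1@(1,4) p2@(4,3) p3@(4,2) p4@(4,5) -> at (3,1): 0 [-], cum=0
Step 2: p0@(3,0) p1@(2,4) p2@(4,2) p3@ESC p4@(4,4) -> at (3,1): 0 [-], cum=0
Step 3: p0@(4,0) p1@(3,4) p2@ESC p3@ESC p4@(4,3) -> at (3,1): 0 [-], cum=0
Step 4: p0@ESC p1@(4,4) p2@ESC p3@ESC p4@(4,2) -> at (3,1): 0 [-], cum=0
Step 5: p0@ESC p1@(4,3) p2@ESC p3@ESC p4@ESC -> at (3,1): 0 [-], cum=0
Step 6: p0@ESC p1@(4,2) p2@ESC p3@ESC p4@ESC -> at (3,1): 0 [-], cum=0
Step 7: p0@ESC p1@ESC p2@ESC p3@ESC p4@ESC -> at (3,1): 0 [-], cum=0
Total visits = 0

Answer: 0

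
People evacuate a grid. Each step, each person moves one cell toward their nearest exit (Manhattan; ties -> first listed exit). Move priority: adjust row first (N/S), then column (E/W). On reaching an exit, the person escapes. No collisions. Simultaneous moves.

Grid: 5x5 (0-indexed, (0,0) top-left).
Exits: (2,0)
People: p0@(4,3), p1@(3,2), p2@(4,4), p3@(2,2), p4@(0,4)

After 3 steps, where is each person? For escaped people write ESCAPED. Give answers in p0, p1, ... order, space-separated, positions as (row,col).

Step 1: p0:(4,3)->(3,3) | p1:(3,2)->(2,2) | p2:(4,4)->(3,4) | p3:(2,2)->(2,1) | p4:(0,4)->(1,4)
Step 2: p0:(3,3)->(2,3) | p1:(2,2)->(2,1) | p2:(3,4)->(2,4) | p3:(2,1)->(2,0)->EXIT | p4:(1,4)->(2,4)
Step 3: p0:(2,3)->(2,2) | p1:(2,1)->(2,0)->EXIT | p2:(2,4)->(2,3) | p3:escaped | p4:(2,4)->(2,3)

(2,2) ESCAPED (2,3) ESCAPED (2,3)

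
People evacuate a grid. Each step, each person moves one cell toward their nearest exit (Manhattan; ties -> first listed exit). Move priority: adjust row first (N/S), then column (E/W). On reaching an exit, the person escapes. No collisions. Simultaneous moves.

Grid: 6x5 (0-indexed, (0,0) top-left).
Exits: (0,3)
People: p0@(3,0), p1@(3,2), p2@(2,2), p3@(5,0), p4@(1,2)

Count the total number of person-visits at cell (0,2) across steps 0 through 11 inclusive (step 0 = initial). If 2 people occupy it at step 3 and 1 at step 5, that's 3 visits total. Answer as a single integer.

Step 0: p0@(3,0) p1@(3,2) p2@(2,2) p3@(5,0) p4@(1,2) -> at (0,2): 0 [-], cum=0
Step 1: p0@(2,0) p1@(2,2) p2@(1,2) p3@(4,0) p4@(0,2) -> at (0,2): 1 [p4], cum=1
Step 2: p0@(1,0) p1@(1,2) p2@(0,2) p3@(3,0) p4@ESC -> at (0,2): 1 [p2], cum=2
Step 3: p0@(0,0) p1@(0,2) p2@ESC p3@(2,0) p4@ESC -> at (0,2): 1 [p1], cum=3
Step 4: p0@(0,1) p1@ESC p2@ESC p3@(1,0) p4@ESC -> at (0,2): 0 [-], cum=3
Step 5: p0@(0,2) p1@ESC p2@ESC p3@(0,0) p4@ESC -> at (0,2): 1 [p0], cum=4
Step 6: p0@ESC p1@ESC p2@ESC p3@(0,1) p4@ESC -> at (0,2): 0 [-], cum=4
Step 7: p0@ESC p1@ESC p2@ESC p3@(0,2) p4@ESC -> at (0,2): 1 [p3], cum=5
Step 8: p0@ESC p1@ESC p2@ESC p3@ESC p4@ESC -> at (0,2): 0 [-], cum=5
Total visits = 5

Answer: 5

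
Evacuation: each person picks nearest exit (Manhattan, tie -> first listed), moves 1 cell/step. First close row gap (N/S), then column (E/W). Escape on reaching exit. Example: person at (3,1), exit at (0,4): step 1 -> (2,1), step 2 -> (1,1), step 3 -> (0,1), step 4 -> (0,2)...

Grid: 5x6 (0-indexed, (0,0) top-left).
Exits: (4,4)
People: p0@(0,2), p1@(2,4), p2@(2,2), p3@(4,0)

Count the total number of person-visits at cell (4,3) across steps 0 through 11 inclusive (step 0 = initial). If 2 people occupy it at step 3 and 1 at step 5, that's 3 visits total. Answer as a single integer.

Step 0: p0@(0,2) p1@(2,4) p2@(2,2) p3@(4,0) -> at (4,3): 0 [-], cum=0
Step 1: p0@(1,2) p1@(3,4) p2@(3,2) p3@(4,1) -> at (4,3): 0 [-], cum=0
Step 2: p0@(2,2) p1@ESC p2@(4,2) p3@(4,2) -> at (4,3): 0 [-], cum=0
Step 3: p0@(3,2) p1@ESC p2@(4,3) p3@(4,3) -> at (4,3): 2 [p2,p3], cum=2
Step 4: p0@(4,2) p1@ESC p2@ESC p3@ESC -> at (4,3): 0 [-], cum=2
Step 5: p0@(4,3) p1@ESC p2@ESC p3@ESC -> at (4,3): 1 [p0], cum=3
Step 6: p0@ESC p1@ESC p2@ESC p3@ESC -> at (4,3): 0 [-], cum=3
Total visits = 3

Answer: 3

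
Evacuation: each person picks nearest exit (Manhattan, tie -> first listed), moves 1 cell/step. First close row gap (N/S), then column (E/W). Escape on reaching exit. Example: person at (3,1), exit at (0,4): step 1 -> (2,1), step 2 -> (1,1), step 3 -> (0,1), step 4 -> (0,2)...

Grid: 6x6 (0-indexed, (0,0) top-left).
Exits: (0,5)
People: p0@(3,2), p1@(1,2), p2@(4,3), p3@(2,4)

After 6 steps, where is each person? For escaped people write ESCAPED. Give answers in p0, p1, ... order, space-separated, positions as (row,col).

Step 1: p0:(3,2)->(2,2) | p1:(1,2)->(0,2) | p2:(4,3)->(3,3) | p3:(2,4)->(1,4)
Step 2: p0:(2,2)->(1,2) | p1:(0,2)->(0,3) | p2:(3,3)->(2,3) | p3:(1,4)->(0,4)
Step 3: p0:(1,2)->(0,2) | p1:(0,3)->(0,4) | p2:(2,3)->(1,3) | p3:(0,4)->(0,5)->EXIT
Step 4: p0:(0,2)->(0,3) | p1:(0,4)->(0,5)->EXIT | p2:(1,3)->(0,3) | p3:escaped
Step 5: p0:(0,3)->(0,4) | p1:escaped | p2:(0,3)->(0,4) | p3:escaped
Step 6: p0:(0,4)->(0,5)->EXIT | p1:escaped | p2:(0,4)->(0,5)->EXIT | p3:escaped

ESCAPED ESCAPED ESCAPED ESCAPED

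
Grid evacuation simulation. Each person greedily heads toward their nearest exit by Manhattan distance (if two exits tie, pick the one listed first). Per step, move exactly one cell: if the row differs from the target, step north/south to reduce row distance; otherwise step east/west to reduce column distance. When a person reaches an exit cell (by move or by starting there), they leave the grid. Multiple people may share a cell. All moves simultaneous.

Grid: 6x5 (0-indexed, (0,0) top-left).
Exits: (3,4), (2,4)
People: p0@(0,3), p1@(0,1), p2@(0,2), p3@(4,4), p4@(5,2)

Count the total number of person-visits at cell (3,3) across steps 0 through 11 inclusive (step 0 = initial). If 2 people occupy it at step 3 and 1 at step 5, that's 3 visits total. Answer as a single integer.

Step 0: p0@(0,3) p1@(0,1) p2@(0,2) p3@(4,4) p4@(5,2) -> at (3,3): 0 [-], cum=0
Step 1: p0@(1,3) p1@(1,1) p2@(1,2) p3@ESC p4@(4,2) -> at (3,3): 0 [-], cum=0
Step 2: p0@(2,3) p1@(2,1) p2@(2,2) p3@ESC p4@(3,2) -> at (3,3): 0 [-], cum=0
Step 3: p0@ESC p1@(2,2) p2@(2,3) p3@ESC p4@(3,3) -> at (3,3): 1 [p4], cum=1
Step 4: p0@ESC p1@(2,3) p2@ESC p3@ESC p4@ESC -> at (3,3): 0 [-], cum=1
Step 5: p0@ESC p1@ESC p2@ESC p3@ESC p4@ESC -> at (3,3): 0 [-], cum=1
Total visits = 1

Answer: 1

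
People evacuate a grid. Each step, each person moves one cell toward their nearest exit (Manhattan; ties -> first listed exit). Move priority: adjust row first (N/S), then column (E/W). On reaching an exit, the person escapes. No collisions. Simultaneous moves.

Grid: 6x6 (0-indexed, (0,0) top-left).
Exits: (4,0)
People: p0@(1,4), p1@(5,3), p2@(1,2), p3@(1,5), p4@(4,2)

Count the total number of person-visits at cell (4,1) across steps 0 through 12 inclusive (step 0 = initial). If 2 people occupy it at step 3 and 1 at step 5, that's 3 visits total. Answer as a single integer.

Answer: 5

Derivation:
Step 0: p0@(1,4) p1@(5,3) p2@(1,2) p3@(1,5) p4@(4,2) -> at (4,1): 0 [-], cum=0
Step 1: p0@(2,4) p1@(4,3) p2@(2,2) p3@(2,5) p4@(4,1) -> at (4,1): 1 [p4], cum=1
Step 2: p0@(3,4) p1@(4,2) p2@(3,2) p3@(3,5) p4@ESC -> at (4,1): 0 [-], cum=1
Step 3: p0@(4,4) p1@(4,1) p2@(4,2) p3@(4,5) p4@ESC -> at (4,1): 1 [p1], cum=2
Step 4: p0@(4,3) p1@ESC p2@(4,1) p3@(4,4) p4@ESC -> at (4,1): 1 [p2], cum=3
Step 5: p0@(4,2) p1@ESC p2@ESC p3@(4,3) p4@ESC -> at (4,1): 0 [-], cum=3
Step 6: p0@(4,1) p1@ESC p2@ESC p3@(4,2) p4@ESC -> at (4,1): 1 [p0], cum=4
Step 7: p0@ESC p1@ESC p2@ESC p3@(4,1) p4@ESC -> at (4,1): 1 [p3], cum=5
Step 8: p0@ESC p1@ESC p2@ESC p3@ESC p4@ESC -> at (4,1): 0 [-], cum=5
Total visits = 5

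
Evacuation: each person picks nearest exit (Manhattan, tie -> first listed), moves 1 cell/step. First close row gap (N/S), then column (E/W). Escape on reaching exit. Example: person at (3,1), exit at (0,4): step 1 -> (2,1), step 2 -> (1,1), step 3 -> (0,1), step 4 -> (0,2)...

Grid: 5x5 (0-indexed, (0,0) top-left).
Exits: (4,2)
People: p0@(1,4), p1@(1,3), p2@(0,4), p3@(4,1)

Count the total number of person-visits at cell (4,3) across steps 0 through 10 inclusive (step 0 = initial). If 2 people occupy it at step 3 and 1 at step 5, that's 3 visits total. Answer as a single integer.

Step 0: p0@(1,4) p1@(1,3) p2@(0,4) p3@(4,1) -> at (4,3): 0 [-], cum=0
Step 1: p0@(2,4) p1@(2,3) p2@(1,4) p3@ESC -> at (4,3): 0 [-], cum=0
Step 2: p0@(3,4) p1@(3,3) p2@(2,4) p3@ESC -> at (4,3): 0 [-], cum=0
Step 3: p0@(4,4) p1@(4,3) p2@(3,4) p3@ESC -> at (4,3): 1 [p1], cum=1
Step 4: p0@(4,3) p1@ESC p2@(4,4) p3@ESC -> at (4,3): 1 [p0], cum=2
Step 5: p0@ESC p1@ESC p2@(4,3) p3@ESC -> at (4,3): 1 [p2], cum=3
Step 6: p0@ESC p1@ESC p2@ESC p3@ESC -> at (4,3): 0 [-], cum=3
Total visits = 3

Answer: 3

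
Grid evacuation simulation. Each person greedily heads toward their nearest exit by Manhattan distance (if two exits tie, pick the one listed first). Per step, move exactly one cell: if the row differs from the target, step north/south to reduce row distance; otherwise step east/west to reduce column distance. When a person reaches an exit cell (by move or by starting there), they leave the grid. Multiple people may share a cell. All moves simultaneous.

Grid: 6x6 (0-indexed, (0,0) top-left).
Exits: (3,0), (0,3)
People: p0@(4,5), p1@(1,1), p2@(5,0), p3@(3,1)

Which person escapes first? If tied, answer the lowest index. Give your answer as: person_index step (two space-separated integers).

Step 1: p0:(4,5)->(3,5) | p1:(1,1)->(2,1) | p2:(5,0)->(4,0) | p3:(3,1)->(3,0)->EXIT
Step 2: p0:(3,5)->(3,4) | p1:(2,1)->(3,1) | p2:(4,0)->(3,0)->EXIT | p3:escaped
Step 3: p0:(3,4)->(3,3) | p1:(3,1)->(3,0)->EXIT | p2:escaped | p3:escaped
Step 4: p0:(3,3)->(3,2) | p1:escaped | p2:escaped | p3:escaped
Step 5: p0:(3,2)->(3,1) | p1:escaped | p2:escaped | p3:escaped
Step 6: p0:(3,1)->(3,0)->EXIT | p1:escaped | p2:escaped | p3:escaped
Exit steps: [6, 3, 2, 1]
First to escape: p3 at step 1

Answer: 3 1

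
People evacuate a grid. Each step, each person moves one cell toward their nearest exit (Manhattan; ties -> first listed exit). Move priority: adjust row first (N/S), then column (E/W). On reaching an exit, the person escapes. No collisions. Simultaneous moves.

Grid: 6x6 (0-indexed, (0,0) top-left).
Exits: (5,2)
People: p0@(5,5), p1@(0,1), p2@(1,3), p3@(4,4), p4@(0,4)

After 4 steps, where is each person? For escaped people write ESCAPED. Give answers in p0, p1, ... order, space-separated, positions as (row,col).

Step 1: p0:(5,5)->(5,4) | p1:(0,1)->(1,1) | p2:(1,3)->(2,3) | p3:(4,4)->(5,4) | p4:(0,4)->(1,4)
Step 2: p0:(5,4)->(5,3) | p1:(1,1)->(2,1) | p2:(2,3)->(3,3) | p3:(5,4)->(5,3) | p4:(1,4)->(2,4)
Step 3: p0:(5,3)->(5,2)->EXIT | p1:(2,1)->(3,1) | p2:(3,3)->(4,3) | p3:(5,3)->(5,2)->EXIT | p4:(2,4)->(3,4)
Step 4: p0:escaped | p1:(3,1)->(4,1) | p2:(4,3)->(5,3) | p3:escaped | p4:(3,4)->(4,4)

ESCAPED (4,1) (5,3) ESCAPED (4,4)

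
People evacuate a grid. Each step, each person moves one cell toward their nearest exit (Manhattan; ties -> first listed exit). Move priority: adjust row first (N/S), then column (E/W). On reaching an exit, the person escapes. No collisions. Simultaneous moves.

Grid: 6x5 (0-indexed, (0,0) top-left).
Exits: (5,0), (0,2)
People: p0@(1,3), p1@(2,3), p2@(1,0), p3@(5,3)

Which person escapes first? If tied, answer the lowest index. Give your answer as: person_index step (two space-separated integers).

Answer: 0 2

Derivation:
Step 1: p0:(1,3)->(0,3) | p1:(2,3)->(1,3) | p2:(1,0)->(0,0) | p3:(5,3)->(5,2)
Step 2: p0:(0,3)->(0,2)->EXIT | p1:(1,3)->(0,3) | p2:(0,0)->(0,1) | p3:(5,2)->(5,1)
Step 3: p0:escaped | p1:(0,3)->(0,2)->EXIT | p2:(0,1)->(0,2)->EXIT | p3:(5,1)->(5,0)->EXIT
Exit steps: [2, 3, 3, 3]
First to escape: p0 at step 2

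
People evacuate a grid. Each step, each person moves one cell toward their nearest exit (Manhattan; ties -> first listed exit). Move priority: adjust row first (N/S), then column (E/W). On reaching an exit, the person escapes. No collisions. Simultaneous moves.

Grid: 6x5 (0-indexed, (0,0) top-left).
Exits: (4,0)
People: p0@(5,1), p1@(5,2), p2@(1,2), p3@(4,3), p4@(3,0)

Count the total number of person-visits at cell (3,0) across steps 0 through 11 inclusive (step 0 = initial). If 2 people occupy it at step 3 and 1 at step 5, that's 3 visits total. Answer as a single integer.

Answer: 1

Derivation:
Step 0: p0@(5,1) p1@(5,2) p2@(1,2) p3@(4,3) p4@(3,0) -> at (3,0): 1 [p4], cum=1
Step 1: p0@(4,1) p1@(4,2) p2@(2,2) p3@(4,2) p4@ESC -> at (3,0): 0 [-], cum=1
Step 2: p0@ESC p1@(4,1) p2@(3,2) p3@(4,1) p4@ESC -> at (3,0): 0 [-], cum=1
Step 3: p0@ESC p1@ESC p2@(4,2) p3@ESC p4@ESC -> at (3,0): 0 [-], cum=1
Step 4: p0@ESC p1@ESC p2@(4,1) p3@ESC p4@ESC -> at (3,0): 0 [-], cum=1
Step 5: p0@ESC p1@ESC p2@ESC p3@ESC p4@ESC -> at (3,0): 0 [-], cum=1
Total visits = 1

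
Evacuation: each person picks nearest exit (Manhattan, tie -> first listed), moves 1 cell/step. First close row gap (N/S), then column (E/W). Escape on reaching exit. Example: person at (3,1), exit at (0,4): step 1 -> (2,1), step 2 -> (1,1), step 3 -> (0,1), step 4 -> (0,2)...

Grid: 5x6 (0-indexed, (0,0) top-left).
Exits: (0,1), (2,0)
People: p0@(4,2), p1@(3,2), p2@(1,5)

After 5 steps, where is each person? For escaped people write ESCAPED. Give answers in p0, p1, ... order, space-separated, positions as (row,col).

Step 1: p0:(4,2)->(3,2) | p1:(3,2)->(2,2) | p2:(1,5)->(0,5)
Step 2: p0:(3,2)->(2,2) | p1:(2,2)->(2,1) | p2:(0,5)->(0,4)
Step 3: p0:(2,2)->(2,1) | p1:(2,1)->(2,0)->EXIT | p2:(0,4)->(0,3)
Step 4: p0:(2,1)->(2,0)->EXIT | p1:escaped | p2:(0,3)->(0,2)
Step 5: p0:escaped | p1:escaped | p2:(0,2)->(0,1)->EXIT

ESCAPED ESCAPED ESCAPED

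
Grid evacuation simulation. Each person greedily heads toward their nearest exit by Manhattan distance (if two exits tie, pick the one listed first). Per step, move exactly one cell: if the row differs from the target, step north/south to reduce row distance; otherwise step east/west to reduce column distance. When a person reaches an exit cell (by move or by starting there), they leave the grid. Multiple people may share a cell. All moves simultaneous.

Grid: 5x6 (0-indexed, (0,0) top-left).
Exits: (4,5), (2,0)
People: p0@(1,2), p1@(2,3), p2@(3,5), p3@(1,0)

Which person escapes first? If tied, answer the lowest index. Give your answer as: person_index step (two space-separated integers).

Step 1: p0:(1,2)->(2,2) | p1:(2,3)->(2,2) | p2:(3,5)->(4,5)->EXIT | p3:(1,0)->(2,0)->EXIT
Step 2: p0:(2,2)->(2,1) | p1:(2,2)->(2,1) | p2:escaped | p3:escaped
Step 3: p0:(2,1)->(2,0)->EXIT | p1:(2,1)->(2,0)->EXIT | p2:escaped | p3:escaped
Exit steps: [3, 3, 1, 1]
First to escape: p2 at step 1

Answer: 2 1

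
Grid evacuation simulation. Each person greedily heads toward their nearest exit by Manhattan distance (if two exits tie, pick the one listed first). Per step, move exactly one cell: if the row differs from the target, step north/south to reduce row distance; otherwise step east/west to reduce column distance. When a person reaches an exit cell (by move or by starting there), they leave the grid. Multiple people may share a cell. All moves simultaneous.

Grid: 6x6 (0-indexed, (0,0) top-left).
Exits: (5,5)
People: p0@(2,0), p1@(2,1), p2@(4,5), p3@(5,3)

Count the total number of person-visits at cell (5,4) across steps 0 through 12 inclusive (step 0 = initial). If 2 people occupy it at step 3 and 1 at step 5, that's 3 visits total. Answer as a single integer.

Answer: 3

Derivation:
Step 0: p0@(2,0) p1@(2,1) p2@(4,5) p3@(5,3) -> at (5,4): 0 [-], cum=0
Step 1: p0@(3,0) p1@(3,1) p2@ESC p3@(5,4) -> at (5,4): 1 [p3], cum=1
Step 2: p0@(4,0) p1@(4,1) p2@ESC p3@ESC -> at (5,4): 0 [-], cum=1
Step 3: p0@(5,0) p1@(5,1) p2@ESC p3@ESC -> at (5,4): 0 [-], cum=1
Step 4: p0@(5,1) p1@(5,2) p2@ESC p3@ESC -> at (5,4): 0 [-], cum=1
Step 5: p0@(5,2) p1@(5,3) p2@ESC p3@ESC -> at (5,4): 0 [-], cum=1
Step 6: p0@(5,3) p1@(5,4) p2@ESC p3@ESC -> at (5,4): 1 [p1], cum=2
Step 7: p0@(5,4) p1@ESC p2@ESC p3@ESC -> at (5,4): 1 [p0], cum=3
Step 8: p0@ESC p1@ESC p2@ESC p3@ESC -> at (5,4): 0 [-], cum=3
Total visits = 3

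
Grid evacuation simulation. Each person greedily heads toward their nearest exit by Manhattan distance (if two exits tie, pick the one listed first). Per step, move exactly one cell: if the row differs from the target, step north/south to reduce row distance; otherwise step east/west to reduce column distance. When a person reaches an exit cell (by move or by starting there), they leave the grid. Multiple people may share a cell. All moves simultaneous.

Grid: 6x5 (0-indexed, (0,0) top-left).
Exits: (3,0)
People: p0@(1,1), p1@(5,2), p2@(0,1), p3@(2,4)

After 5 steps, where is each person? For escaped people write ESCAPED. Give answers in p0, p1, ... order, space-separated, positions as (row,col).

Step 1: p0:(1,1)->(2,1) | p1:(5,2)->(4,2) | p2:(0,1)->(1,1) | p3:(2,4)->(3,4)
Step 2: p0:(2,1)->(3,1) | p1:(4,2)->(3,2) | p2:(1,1)->(2,1) | p3:(3,4)->(3,3)
Step 3: p0:(3,1)->(3,0)->EXIT | p1:(3,2)->(3,1) | p2:(2,1)->(3,1) | p3:(3,3)->(3,2)
Step 4: p0:escaped | p1:(3,1)->(3,0)->EXIT | p2:(3,1)->(3,0)->EXIT | p3:(3,2)->(3,1)
Step 5: p0:escaped | p1:escaped | p2:escaped | p3:(3,1)->(3,0)->EXIT

ESCAPED ESCAPED ESCAPED ESCAPED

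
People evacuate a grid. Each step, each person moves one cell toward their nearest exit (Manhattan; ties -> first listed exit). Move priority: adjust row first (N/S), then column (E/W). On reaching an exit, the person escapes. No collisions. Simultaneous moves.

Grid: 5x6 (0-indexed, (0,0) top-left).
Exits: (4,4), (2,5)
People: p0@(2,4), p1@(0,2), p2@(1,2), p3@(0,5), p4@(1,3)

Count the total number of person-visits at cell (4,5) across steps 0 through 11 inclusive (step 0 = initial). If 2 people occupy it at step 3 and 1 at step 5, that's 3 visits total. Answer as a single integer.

Answer: 0

Derivation:
Step 0: p0@(2,4) p1@(0,2) p2@(1,2) p3@(0,5) p4@(1,3) -> at (4,5): 0 [-], cum=0
Step 1: p0@ESC p1@(1,2) p2@(2,2) p3@(1,5) p4@(2,3) -> at (4,5): 0 [-], cum=0
Step 2: p0@ESC p1@(2,2) p2@(2,3) p3@ESC p4@(2,4) -> at (4,5): 0 [-], cum=0
Step 3: p0@ESC p1@(2,3) p2@(2,4) p3@ESC p4@ESC -> at (4,5): 0 [-], cum=0
Step 4: p0@ESC p1@(2,4) p2@ESC p3@ESC p4@ESC -> at (4,5): 0 [-], cum=0
Step 5: p0@ESC p1@ESC p2@ESC p3@ESC p4@ESC -> at (4,5): 0 [-], cum=0
Total visits = 0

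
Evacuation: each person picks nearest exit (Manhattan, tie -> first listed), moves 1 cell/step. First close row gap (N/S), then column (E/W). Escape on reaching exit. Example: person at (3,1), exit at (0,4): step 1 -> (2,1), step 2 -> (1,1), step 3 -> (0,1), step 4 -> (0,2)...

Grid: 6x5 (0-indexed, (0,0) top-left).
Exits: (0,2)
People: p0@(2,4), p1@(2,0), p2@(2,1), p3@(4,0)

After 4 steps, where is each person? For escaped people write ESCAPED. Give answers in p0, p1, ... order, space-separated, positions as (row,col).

Step 1: p0:(2,4)->(1,4) | p1:(2,0)->(1,0) | p2:(2,1)->(1,1) | p3:(4,0)->(3,0)
Step 2: p0:(1,4)->(0,4) | p1:(1,0)->(0,0) | p2:(1,1)->(0,1) | p3:(3,0)->(2,0)
Step 3: p0:(0,4)->(0,3) | p1:(0,0)->(0,1) | p2:(0,1)->(0,2)->EXIT | p3:(2,0)->(1,0)
Step 4: p0:(0,3)->(0,2)->EXIT | p1:(0,1)->(0,2)->EXIT | p2:escaped | p3:(1,0)->(0,0)

ESCAPED ESCAPED ESCAPED (0,0)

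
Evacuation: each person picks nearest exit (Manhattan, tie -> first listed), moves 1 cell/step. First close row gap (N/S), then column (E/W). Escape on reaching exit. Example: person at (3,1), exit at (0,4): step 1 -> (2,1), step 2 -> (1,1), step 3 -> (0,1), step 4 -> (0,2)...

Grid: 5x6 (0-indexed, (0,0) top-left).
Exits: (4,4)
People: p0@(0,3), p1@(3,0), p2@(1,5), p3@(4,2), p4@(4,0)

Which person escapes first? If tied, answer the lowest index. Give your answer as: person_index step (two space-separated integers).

Step 1: p0:(0,3)->(1,3) | p1:(3,0)->(4,0) | p2:(1,5)->(2,5) | p3:(4,2)->(4,3) | p4:(4,0)->(4,1)
Step 2: p0:(1,3)->(2,3) | p1:(4,0)->(4,1) | p2:(2,5)->(3,5) | p3:(4,3)->(4,4)->EXIT | p4:(4,1)->(4,2)
Step 3: p0:(2,3)->(3,3) | p1:(4,1)->(4,2) | p2:(3,5)->(4,5) | p3:escaped | p4:(4,2)->(4,3)
Step 4: p0:(3,3)->(4,3) | p1:(4,2)->(4,3) | p2:(4,5)->(4,4)->EXIT | p3:escaped | p4:(4,3)->(4,4)->EXIT
Step 5: p0:(4,3)->(4,4)->EXIT | p1:(4,3)->(4,4)->EXIT | p2:escaped | p3:escaped | p4:escaped
Exit steps: [5, 5, 4, 2, 4]
First to escape: p3 at step 2

Answer: 3 2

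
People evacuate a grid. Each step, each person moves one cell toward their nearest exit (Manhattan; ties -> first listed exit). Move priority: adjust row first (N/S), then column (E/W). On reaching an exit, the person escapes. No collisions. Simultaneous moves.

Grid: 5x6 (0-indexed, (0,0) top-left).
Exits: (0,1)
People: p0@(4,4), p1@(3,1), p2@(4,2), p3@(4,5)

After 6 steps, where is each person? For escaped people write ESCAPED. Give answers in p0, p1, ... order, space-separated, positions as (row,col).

Step 1: p0:(4,4)->(3,4) | p1:(3,1)->(2,1) | p2:(4,2)->(3,2) | p3:(4,5)->(3,5)
Step 2: p0:(3,4)->(2,4) | p1:(2,1)->(1,1) | p2:(3,2)->(2,2) | p3:(3,5)->(2,5)
Step 3: p0:(2,4)->(1,4) | p1:(1,1)->(0,1)->EXIT | p2:(2,2)->(1,2) | p3:(2,5)->(1,5)
Step 4: p0:(1,4)->(0,4) | p1:escaped | p2:(1,2)->(0,2) | p3:(1,5)->(0,5)
Step 5: p0:(0,4)->(0,3) | p1:escaped | p2:(0,2)->(0,1)->EXIT | p3:(0,5)->(0,4)
Step 6: p0:(0,3)->(0,2) | p1:escaped | p2:escaped | p3:(0,4)->(0,3)

(0,2) ESCAPED ESCAPED (0,3)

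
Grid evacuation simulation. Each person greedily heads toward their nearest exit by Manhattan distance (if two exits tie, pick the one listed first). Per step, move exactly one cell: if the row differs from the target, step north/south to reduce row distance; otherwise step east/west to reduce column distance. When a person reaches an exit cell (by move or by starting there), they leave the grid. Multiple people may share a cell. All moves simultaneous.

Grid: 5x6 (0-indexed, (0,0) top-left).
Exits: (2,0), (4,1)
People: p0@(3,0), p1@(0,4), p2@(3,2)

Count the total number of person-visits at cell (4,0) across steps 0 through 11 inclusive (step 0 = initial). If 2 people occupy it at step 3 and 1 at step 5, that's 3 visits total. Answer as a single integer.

Step 0: p0@(3,0) p1@(0,4) p2@(3,2) -> at (4,0): 0 [-], cum=0
Step 1: p0@ESC p1@(1,4) p2@(4,2) -> at (4,0): 0 [-], cum=0
Step 2: p0@ESC p1@(2,4) p2@ESC -> at (4,0): 0 [-], cum=0
Step 3: p0@ESC p1@(2,3) p2@ESC -> at (4,0): 0 [-], cum=0
Step 4: p0@ESC p1@(2,2) p2@ESC -> at (4,0): 0 [-], cum=0
Step 5: p0@ESC p1@(2,1) p2@ESC -> at (4,0): 0 [-], cum=0
Step 6: p0@ESC p1@ESC p2@ESC -> at (4,0): 0 [-], cum=0
Total visits = 0

Answer: 0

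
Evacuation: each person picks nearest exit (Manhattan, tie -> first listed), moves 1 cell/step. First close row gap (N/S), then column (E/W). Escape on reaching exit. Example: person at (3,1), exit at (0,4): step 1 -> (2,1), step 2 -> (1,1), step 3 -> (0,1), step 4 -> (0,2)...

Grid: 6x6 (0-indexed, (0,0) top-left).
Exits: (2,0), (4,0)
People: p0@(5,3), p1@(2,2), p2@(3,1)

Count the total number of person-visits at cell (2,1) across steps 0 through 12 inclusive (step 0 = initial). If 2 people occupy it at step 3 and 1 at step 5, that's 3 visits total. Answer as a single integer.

Step 0: p0@(5,3) p1@(2,2) p2@(3,1) -> at (2,1): 0 [-], cum=0
Step 1: p0@(4,3) p1@(2,1) p2@(2,1) -> at (2,1): 2 [p1,p2], cum=2
Step 2: p0@(4,2) p1@ESC p2@ESC -> at (2,1): 0 [-], cum=2
Step 3: p0@(4,1) p1@ESC p2@ESC -> at (2,1): 0 [-], cum=2
Step 4: p0@ESC p1@ESC p2@ESC -> at (2,1): 0 [-], cum=2
Total visits = 2

Answer: 2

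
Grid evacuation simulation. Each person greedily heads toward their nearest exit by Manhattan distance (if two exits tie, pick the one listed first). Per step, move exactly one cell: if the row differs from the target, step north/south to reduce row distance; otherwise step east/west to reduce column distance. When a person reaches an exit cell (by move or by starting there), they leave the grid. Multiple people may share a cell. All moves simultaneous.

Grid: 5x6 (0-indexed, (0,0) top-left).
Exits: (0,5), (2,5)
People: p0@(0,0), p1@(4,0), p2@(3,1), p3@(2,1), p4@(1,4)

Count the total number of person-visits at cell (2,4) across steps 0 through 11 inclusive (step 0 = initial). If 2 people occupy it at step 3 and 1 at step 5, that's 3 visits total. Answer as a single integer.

Answer: 3

Derivation:
Step 0: p0@(0,0) p1@(4,0) p2@(3,1) p3@(2,1) p4@(1,4) -> at (2,4): 0 [-], cum=0
Step 1: p0@(0,1) p1@(3,0) p2@(2,1) p3@(2,2) p4@(0,4) -> at (2,4): 0 [-], cum=0
Step 2: p0@(0,2) p1@(2,0) p2@(2,2) p3@(2,3) p4@ESC -> at (2,4): 0 [-], cum=0
Step 3: p0@(0,3) p1@(2,1) p2@(2,3) p3@(2,4) p4@ESC -> at (2,4): 1 [p3], cum=1
Step 4: p0@(0,4) p1@(2,2) p2@(2,4) p3@ESC p4@ESC -> at (2,4): 1 [p2], cum=2
Step 5: p0@ESC p1@(2,3) p2@ESC p3@ESC p4@ESC -> at (2,4): 0 [-], cum=2
Step 6: p0@ESC p1@(2,4) p2@ESC p3@ESC p4@ESC -> at (2,4): 1 [p1], cum=3
Step 7: p0@ESC p1@ESC p2@ESC p3@ESC p4@ESC -> at (2,4): 0 [-], cum=3
Total visits = 3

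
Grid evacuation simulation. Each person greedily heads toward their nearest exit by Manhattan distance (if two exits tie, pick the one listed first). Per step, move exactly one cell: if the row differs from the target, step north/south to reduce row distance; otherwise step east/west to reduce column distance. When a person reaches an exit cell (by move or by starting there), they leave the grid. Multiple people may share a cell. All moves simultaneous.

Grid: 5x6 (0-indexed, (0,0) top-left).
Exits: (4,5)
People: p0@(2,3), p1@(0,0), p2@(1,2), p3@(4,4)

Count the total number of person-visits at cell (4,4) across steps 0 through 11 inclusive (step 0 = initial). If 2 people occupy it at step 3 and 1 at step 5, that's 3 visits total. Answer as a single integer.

Step 0: p0@(2,3) p1@(0,0) p2@(1,2) p3@(4,4) -> at (4,4): 1 [p3], cum=1
Step 1: p0@(3,3) p1@(1,0) p2@(2,2) p3@ESC -> at (4,4): 0 [-], cum=1
Step 2: p0@(4,3) p1@(2,0) p2@(3,2) p3@ESC -> at (4,4): 0 [-], cum=1
Step 3: p0@(4,4) p1@(3,0) p2@(4,2) p3@ESC -> at (4,4): 1 [p0], cum=2
Step 4: p0@ESC p1@(4,0) p2@(4,3) p3@ESC -> at (4,4): 0 [-], cum=2
Step 5: p0@ESC p1@(4,1) p2@(4,4) p3@ESC -> at (4,4): 1 [p2], cum=3
Step 6: p0@ESC p1@(4,2) p2@ESC p3@ESC -> at (4,4): 0 [-], cum=3
Step 7: p0@ESC p1@(4,3) p2@ESC p3@ESC -> at (4,4): 0 [-], cum=3
Step 8: p0@ESC p1@(4,4) p2@ESC p3@ESC -> at (4,4): 1 [p1], cum=4
Step 9: p0@ESC p1@ESC p2@ESC p3@ESC -> at (4,4): 0 [-], cum=4
Total visits = 4

Answer: 4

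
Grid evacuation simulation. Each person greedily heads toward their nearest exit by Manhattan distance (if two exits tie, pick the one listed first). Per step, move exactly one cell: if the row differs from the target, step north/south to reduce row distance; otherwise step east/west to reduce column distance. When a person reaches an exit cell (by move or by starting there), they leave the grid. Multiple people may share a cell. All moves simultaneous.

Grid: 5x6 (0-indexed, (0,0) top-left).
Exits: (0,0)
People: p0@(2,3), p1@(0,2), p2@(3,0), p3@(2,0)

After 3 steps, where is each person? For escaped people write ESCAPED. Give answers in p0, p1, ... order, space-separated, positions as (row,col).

Step 1: p0:(2,3)->(1,3) | p1:(0,2)->(0,1) | p2:(3,0)->(2,0) | p3:(2,0)->(1,0)
Step 2: p0:(1,3)->(0,3) | p1:(0,1)->(0,0)->EXIT | p2:(2,0)->(1,0) | p3:(1,0)->(0,0)->EXIT
Step 3: p0:(0,3)->(0,2) | p1:escaped | p2:(1,0)->(0,0)->EXIT | p3:escaped

(0,2) ESCAPED ESCAPED ESCAPED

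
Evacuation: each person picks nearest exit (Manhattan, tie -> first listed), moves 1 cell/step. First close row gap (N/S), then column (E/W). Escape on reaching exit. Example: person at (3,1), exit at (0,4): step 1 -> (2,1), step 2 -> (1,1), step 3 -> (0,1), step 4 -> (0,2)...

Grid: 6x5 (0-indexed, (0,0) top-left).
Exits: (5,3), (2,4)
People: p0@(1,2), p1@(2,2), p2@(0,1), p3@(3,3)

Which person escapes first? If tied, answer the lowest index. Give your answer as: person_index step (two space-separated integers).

Step 1: p0:(1,2)->(2,2) | p1:(2,2)->(2,3) | p2:(0,1)->(1,1) | p3:(3,3)->(4,3)
Step 2: p0:(2,2)->(2,3) | p1:(2,3)->(2,4)->EXIT | p2:(1,1)->(2,1) | p3:(4,3)->(5,3)->EXIT
Step 3: p0:(2,3)->(2,4)->EXIT | p1:escaped | p2:(2,1)->(2,2) | p3:escaped
Step 4: p0:escaped | p1:escaped | p2:(2,2)->(2,3) | p3:escaped
Step 5: p0:escaped | p1:escaped | p2:(2,3)->(2,4)->EXIT | p3:escaped
Exit steps: [3, 2, 5, 2]
First to escape: p1 at step 2

Answer: 1 2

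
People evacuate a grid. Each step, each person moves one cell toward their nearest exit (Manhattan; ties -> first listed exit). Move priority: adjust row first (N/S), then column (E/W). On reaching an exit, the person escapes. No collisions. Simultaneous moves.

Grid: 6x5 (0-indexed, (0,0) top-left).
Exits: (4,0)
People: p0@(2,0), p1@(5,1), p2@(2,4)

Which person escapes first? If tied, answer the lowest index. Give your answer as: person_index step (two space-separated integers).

Answer: 0 2

Derivation:
Step 1: p0:(2,0)->(3,0) | p1:(5,1)->(4,1) | p2:(2,4)->(3,4)
Step 2: p0:(3,0)->(4,0)->EXIT | p1:(4,1)->(4,0)->EXIT | p2:(3,4)->(4,4)
Step 3: p0:escaped | p1:escaped | p2:(4,4)->(4,3)
Step 4: p0:escaped | p1:escaped | p2:(4,3)->(4,2)
Step 5: p0:escaped | p1:escaped | p2:(4,2)->(4,1)
Step 6: p0:escaped | p1:escaped | p2:(4,1)->(4,0)->EXIT
Exit steps: [2, 2, 6]
First to escape: p0 at step 2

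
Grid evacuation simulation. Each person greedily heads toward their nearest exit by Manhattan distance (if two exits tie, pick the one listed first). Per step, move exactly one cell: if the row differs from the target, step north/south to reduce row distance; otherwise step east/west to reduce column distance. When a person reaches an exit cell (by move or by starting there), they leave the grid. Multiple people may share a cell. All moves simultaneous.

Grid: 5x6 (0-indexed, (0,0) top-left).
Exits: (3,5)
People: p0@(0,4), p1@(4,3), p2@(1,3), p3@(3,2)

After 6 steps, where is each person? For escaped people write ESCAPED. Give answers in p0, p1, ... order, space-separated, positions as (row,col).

Step 1: p0:(0,4)->(1,4) | p1:(4,3)->(3,3) | p2:(1,3)->(2,3) | p3:(3,2)->(3,3)
Step 2: p0:(1,4)->(2,4) | p1:(3,3)->(3,4) | p2:(2,3)->(3,3) | p3:(3,3)->(3,4)
Step 3: p0:(2,4)->(3,4) | p1:(3,4)->(3,5)->EXIT | p2:(3,3)->(3,4) | p3:(3,4)->(3,5)->EXIT
Step 4: p0:(3,4)->(3,5)->EXIT | p1:escaped | p2:(3,4)->(3,5)->EXIT | p3:escaped

ESCAPED ESCAPED ESCAPED ESCAPED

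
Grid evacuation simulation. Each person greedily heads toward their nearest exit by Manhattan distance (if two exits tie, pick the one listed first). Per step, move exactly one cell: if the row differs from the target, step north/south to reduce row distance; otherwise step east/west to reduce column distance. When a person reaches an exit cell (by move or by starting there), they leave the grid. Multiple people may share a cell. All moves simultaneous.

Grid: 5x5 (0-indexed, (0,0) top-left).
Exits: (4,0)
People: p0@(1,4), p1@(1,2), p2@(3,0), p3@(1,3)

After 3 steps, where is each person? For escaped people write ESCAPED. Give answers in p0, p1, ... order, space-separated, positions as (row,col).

Step 1: p0:(1,4)->(2,4) | p1:(1,2)->(2,2) | p2:(3,0)->(4,0)->EXIT | p3:(1,3)->(2,3)
Step 2: p0:(2,4)->(3,4) | p1:(2,2)->(3,2) | p2:escaped | p3:(2,3)->(3,3)
Step 3: p0:(3,4)->(4,4) | p1:(3,2)->(4,2) | p2:escaped | p3:(3,3)->(4,3)

(4,4) (4,2) ESCAPED (4,3)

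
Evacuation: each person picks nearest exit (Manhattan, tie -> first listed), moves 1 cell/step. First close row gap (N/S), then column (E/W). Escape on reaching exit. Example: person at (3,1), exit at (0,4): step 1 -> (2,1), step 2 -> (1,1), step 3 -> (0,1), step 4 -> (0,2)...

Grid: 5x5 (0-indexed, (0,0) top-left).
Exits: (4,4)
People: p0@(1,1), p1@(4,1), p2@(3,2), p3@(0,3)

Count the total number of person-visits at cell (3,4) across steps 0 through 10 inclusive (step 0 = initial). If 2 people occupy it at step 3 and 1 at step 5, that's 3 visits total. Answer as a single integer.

Step 0: p0@(1,1) p1@(4,1) p2@(3,2) p3@(0,3) -> at (3,4): 0 [-], cum=0
Step 1: p0@(2,1) p1@(4,2) p2@(4,2) p3@(1,3) -> at (3,4): 0 [-], cum=0
Step 2: p0@(3,1) p1@(4,3) p2@(4,3) p3@(2,3) -> at (3,4): 0 [-], cum=0
Step 3: p0@(4,1) p1@ESC p2@ESC p3@(3,3) -> at (3,4): 0 [-], cum=0
Step 4: p0@(4,2) p1@ESC p2@ESC p3@(4,3) -> at (3,4): 0 [-], cum=0
Step 5: p0@(4,3) p1@ESC p2@ESC p3@ESC -> at (3,4): 0 [-], cum=0
Step 6: p0@ESC p1@ESC p2@ESC p3@ESC -> at (3,4): 0 [-], cum=0
Total visits = 0

Answer: 0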